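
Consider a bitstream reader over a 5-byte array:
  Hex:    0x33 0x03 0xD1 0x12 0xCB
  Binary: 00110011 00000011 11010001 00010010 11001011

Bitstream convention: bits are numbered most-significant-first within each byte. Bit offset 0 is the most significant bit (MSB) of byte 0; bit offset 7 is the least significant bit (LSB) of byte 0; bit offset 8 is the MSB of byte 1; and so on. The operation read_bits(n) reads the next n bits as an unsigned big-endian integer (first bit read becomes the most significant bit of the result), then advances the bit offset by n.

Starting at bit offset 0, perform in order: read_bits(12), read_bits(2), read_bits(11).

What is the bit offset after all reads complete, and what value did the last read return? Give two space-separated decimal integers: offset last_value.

Read 1: bits[0:12] width=12 -> value=816 (bin 001100110000); offset now 12 = byte 1 bit 4; 28 bits remain
Read 2: bits[12:14] width=2 -> value=0 (bin 00); offset now 14 = byte 1 bit 6; 26 bits remain
Read 3: bits[14:25] width=11 -> value=1954 (bin 11110100010); offset now 25 = byte 3 bit 1; 15 bits remain

Answer: 25 1954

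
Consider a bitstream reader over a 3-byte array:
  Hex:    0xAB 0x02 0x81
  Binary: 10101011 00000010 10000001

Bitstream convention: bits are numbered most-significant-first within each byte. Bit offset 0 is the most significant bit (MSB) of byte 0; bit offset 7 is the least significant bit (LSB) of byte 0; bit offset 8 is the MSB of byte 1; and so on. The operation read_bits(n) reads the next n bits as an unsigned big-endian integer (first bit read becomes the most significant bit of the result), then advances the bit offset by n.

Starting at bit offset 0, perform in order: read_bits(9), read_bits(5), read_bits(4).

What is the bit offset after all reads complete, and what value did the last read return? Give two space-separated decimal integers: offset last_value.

Read 1: bits[0:9] width=9 -> value=342 (bin 101010110); offset now 9 = byte 1 bit 1; 15 bits remain
Read 2: bits[9:14] width=5 -> value=0 (bin 00000); offset now 14 = byte 1 bit 6; 10 bits remain
Read 3: bits[14:18] width=4 -> value=10 (bin 1010); offset now 18 = byte 2 bit 2; 6 bits remain

Answer: 18 10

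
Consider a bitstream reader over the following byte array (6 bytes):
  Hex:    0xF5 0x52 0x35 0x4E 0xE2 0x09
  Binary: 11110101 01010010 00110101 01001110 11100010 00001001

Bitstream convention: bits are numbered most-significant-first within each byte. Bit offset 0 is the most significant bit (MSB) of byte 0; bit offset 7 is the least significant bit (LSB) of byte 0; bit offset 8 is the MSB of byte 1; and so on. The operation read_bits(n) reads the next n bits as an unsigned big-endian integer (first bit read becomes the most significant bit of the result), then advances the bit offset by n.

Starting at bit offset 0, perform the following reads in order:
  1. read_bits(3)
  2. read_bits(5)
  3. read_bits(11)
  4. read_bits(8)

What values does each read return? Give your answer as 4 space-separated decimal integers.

Read 1: bits[0:3] width=3 -> value=7 (bin 111); offset now 3 = byte 0 bit 3; 45 bits remain
Read 2: bits[3:8] width=5 -> value=21 (bin 10101); offset now 8 = byte 1 bit 0; 40 bits remain
Read 3: bits[8:19] width=11 -> value=657 (bin 01010010001); offset now 19 = byte 2 bit 3; 29 bits remain
Read 4: bits[19:27] width=8 -> value=170 (bin 10101010); offset now 27 = byte 3 bit 3; 21 bits remain

Answer: 7 21 657 170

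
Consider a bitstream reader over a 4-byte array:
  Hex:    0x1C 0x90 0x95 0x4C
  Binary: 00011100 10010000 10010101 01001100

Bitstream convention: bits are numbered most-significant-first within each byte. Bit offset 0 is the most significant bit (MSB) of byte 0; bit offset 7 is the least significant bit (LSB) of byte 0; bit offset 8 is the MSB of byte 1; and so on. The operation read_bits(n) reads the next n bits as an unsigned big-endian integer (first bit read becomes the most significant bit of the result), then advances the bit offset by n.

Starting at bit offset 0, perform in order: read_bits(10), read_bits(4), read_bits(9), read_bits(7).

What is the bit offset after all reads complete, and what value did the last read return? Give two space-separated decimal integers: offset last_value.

Answer: 30 83

Derivation:
Read 1: bits[0:10] width=10 -> value=114 (bin 0001110010); offset now 10 = byte 1 bit 2; 22 bits remain
Read 2: bits[10:14] width=4 -> value=4 (bin 0100); offset now 14 = byte 1 bit 6; 18 bits remain
Read 3: bits[14:23] width=9 -> value=74 (bin 001001010); offset now 23 = byte 2 bit 7; 9 bits remain
Read 4: bits[23:30] width=7 -> value=83 (bin 1010011); offset now 30 = byte 3 bit 6; 2 bits remain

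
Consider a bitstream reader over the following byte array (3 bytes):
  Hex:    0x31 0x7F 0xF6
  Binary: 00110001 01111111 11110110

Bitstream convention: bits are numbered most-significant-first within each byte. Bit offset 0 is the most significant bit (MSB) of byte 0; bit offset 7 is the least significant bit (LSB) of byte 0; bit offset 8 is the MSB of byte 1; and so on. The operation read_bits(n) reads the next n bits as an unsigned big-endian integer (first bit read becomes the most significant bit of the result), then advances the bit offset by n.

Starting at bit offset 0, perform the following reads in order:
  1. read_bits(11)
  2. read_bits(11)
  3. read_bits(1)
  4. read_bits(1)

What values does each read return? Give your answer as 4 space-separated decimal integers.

Answer: 395 2045 1 0

Derivation:
Read 1: bits[0:11] width=11 -> value=395 (bin 00110001011); offset now 11 = byte 1 bit 3; 13 bits remain
Read 2: bits[11:22] width=11 -> value=2045 (bin 11111111101); offset now 22 = byte 2 bit 6; 2 bits remain
Read 3: bits[22:23] width=1 -> value=1 (bin 1); offset now 23 = byte 2 bit 7; 1 bits remain
Read 4: bits[23:24] width=1 -> value=0 (bin 0); offset now 24 = byte 3 bit 0; 0 bits remain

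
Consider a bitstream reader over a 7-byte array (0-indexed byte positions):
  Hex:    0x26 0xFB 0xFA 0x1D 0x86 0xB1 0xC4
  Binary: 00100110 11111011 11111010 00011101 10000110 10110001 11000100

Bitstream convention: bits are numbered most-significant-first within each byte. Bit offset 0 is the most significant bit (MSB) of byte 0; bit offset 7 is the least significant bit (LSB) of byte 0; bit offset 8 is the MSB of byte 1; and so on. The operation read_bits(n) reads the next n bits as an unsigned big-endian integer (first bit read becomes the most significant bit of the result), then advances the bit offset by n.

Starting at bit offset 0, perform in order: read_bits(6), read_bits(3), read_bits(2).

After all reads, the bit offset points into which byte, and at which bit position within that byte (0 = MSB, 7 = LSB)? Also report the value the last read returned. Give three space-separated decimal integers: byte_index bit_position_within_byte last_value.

Answer: 1 3 3

Derivation:
Read 1: bits[0:6] width=6 -> value=9 (bin 001001); offset now 6 = byte 0 bit 6; 50 bits remain
Read 2: bits[6:9] width=3 -> value=5 (bin 101); offset now 9 = byte 1 bit 1; 47 bits remain
Read 3: bits[9:11] width=2 -> value=3 (bin 11); offset now 11 = byte 1 bit 3; 45 bits remain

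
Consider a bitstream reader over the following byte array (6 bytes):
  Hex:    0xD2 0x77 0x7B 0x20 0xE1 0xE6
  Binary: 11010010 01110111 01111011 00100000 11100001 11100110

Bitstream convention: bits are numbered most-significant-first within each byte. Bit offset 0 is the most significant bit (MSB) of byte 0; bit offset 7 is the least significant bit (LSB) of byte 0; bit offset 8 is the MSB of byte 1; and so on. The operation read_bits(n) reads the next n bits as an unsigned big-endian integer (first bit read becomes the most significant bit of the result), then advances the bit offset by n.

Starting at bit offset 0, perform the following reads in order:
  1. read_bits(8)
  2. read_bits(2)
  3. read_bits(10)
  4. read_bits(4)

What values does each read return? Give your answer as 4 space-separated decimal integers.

Answer: 210 1 887 11

Derivation:
Read 1: bits[0:8] width=8 -> value=210 (bin 11010010); offset now 8 = byte 1 bit 0; 40 bits remain
Read 2: bits[8:10] width=2 -> value=1 (bin 01); offset now 10 = byte 1 bit 2; 38 bits remain
Read 3: bits[10:20] width=10 -> value=887 (bin 1101110111); offset now 20 = byte 2 bit 4; 28 bits remain
Read 4: bits[20:24] width=4 -> value=11 (bin 1011); offset now 24 = byte 3 bit 0; 24 bits remain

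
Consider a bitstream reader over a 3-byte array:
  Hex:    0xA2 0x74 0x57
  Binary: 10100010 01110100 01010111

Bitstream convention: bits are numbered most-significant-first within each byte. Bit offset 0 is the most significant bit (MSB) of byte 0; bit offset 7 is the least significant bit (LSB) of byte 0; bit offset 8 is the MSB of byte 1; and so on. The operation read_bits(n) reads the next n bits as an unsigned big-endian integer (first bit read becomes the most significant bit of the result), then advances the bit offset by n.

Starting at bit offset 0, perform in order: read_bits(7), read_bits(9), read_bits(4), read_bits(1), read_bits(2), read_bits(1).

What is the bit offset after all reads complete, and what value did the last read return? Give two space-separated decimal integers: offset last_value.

Read 1: bits[0:7] width=7 -> value=81 (bin 1010001); offset now 7 = byte 0 bit 7; 17 bits remain
Read 2: bits[7:16] width=9 -> value=116 (bin 001110100); offset now 16 = byte 2 bit 0; 8 bits remain
Read 3: bits[16:20] width=4 -> value=5 (bin 0101); offset now 20 = byte 2 bit 4; 4 bits remain
Read 4: bits[20:21] width=1 -> value=0 (bin 0); offset now 21 = byte 2 bit 5; 3 bits remain
Read 5: bits[21:23] width=2 -> value=3 (bin 11); offset now 23 = byte 2 bit 7; 1 bits remain
Read 6: bits[23:24] width=1 -> value=1 (bin 1); offset now 24 = byte 3 bit 0; 0 bits remain

Answer: 24 1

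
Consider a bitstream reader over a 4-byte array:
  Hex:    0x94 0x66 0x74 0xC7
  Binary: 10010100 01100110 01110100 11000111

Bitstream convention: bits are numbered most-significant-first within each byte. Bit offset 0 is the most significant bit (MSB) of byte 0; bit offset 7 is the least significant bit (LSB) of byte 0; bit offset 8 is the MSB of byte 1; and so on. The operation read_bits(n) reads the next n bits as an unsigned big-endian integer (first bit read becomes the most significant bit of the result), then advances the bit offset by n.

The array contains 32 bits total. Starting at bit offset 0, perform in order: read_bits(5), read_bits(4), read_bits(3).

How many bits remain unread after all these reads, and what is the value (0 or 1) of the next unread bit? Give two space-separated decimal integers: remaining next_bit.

Read 1: bits[0:5] width=5 -> value=18 (bin 10010); offset now 5 = byte 0 bit 5; 27 bits remain
Read 2: bits[5:9] width=4 -> value=8 (bin 1000); offset now 9 = byte 1 bit 1; 23 bits remain
Read 3: bits[9:12] width=3 -> value=6 (bin 110); offset now 12 = byte 1 bit 4; 20 bits remain

Answer: 20 0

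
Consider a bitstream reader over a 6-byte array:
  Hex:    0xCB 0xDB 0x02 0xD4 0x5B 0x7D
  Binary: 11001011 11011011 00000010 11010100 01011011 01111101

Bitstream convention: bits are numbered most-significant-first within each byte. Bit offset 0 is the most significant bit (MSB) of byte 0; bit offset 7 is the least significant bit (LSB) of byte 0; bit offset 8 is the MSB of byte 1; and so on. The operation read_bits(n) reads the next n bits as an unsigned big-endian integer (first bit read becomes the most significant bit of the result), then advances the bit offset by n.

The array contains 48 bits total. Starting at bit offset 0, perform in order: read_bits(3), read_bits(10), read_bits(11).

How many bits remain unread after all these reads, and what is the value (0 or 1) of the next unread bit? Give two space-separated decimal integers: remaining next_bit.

Answer: 24 1

Derivation:
Read 1: bits[0:3] width=3 -> value=6 (bin 110); offset now 3 = byte 0 bit 3; 45 bits remain
Read 2: bits[3:13] width=10 -> value=379 (bin 0101111011); offset now 13 = byte 1 bit 5; 35 bits remain
Read 3: bits[13:24] width=11 -> value=770 (bin 01100000010); offset now 24 = byte 3 bit 0; 24 bits remain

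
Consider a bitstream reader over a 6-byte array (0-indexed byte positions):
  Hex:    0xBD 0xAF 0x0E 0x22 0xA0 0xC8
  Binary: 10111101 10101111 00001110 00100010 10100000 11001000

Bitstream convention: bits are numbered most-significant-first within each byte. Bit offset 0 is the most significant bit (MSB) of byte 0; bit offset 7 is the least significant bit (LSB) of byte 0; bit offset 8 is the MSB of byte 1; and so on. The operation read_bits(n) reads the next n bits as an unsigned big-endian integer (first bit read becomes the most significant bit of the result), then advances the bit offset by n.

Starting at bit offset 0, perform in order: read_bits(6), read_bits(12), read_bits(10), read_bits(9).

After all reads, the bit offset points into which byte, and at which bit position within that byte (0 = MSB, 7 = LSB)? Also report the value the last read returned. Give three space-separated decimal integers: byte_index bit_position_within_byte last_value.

Answer: 4 5 84

Derivation:
Read 1: bits[0:6] width=6 -> value=47 (bin 101111); offset now 6 = byte 0 bit 6; 42 bits remain
Read 2: bits[6:18] width=12 -> value=1724 (bin 011010111100); offset now 18 = byte 2 bit 2; 30 bits remain
Read 3: bits[18:28] width=10 -> value=226 (bin 0011100010); offset now 28 = byte 3 bit 4; 20 bits remain
Read 4: bits[28:37] width=9 -> value=84 (bin 001010100); offset now 37 = byte 4 bit 5; 11 bits remain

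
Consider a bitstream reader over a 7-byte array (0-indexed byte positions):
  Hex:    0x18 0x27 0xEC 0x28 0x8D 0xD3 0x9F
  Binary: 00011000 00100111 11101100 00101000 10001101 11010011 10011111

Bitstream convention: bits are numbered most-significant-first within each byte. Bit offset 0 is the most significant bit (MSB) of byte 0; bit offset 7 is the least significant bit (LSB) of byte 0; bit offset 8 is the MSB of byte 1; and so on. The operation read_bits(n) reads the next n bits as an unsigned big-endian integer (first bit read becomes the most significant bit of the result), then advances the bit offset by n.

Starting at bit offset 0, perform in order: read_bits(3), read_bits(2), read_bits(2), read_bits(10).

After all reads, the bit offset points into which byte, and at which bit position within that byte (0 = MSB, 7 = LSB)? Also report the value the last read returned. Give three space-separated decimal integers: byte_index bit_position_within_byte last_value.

Read 1: bits[0:3] width=3 -> value=0 (bin 000); offset now 3 = byte 0 bit 3; 53 bits remain
Read 2: bits[3:5] width=2 -> value=3 (bin 11); offset now 5 = byte 0 bit 5; 51 bits remain
Read 3: bits[5:7] width=2 -> value=0 (bin 00); offset now 7 = byte 0 bit 7; 49 bits remain
Read 4: bits[7:17] width=10 -> value=79 (bin 0001001111); offset now 17 = byte 2 bit 1; 39 bits remain

Answer: 2 1 79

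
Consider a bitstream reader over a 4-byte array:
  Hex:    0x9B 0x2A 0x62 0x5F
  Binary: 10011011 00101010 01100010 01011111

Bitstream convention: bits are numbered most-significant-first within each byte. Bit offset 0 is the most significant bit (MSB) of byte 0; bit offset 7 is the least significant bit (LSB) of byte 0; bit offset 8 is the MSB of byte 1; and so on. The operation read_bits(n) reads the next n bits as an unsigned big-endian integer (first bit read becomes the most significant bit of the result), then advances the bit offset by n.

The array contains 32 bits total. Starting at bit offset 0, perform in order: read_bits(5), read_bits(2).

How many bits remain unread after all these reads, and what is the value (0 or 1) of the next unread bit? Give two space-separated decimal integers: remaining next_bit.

Answer: 25 1

Derivation:
Read 1: bits[0:5] width=5 -> value=19 (bin 10011); offset now 5 = byte 0 bit 5; 27 bits remain
Read 2: bits[5:7] width=2 -> value=1 (bin 01); offset now 7 = byte 0 bit 7; 25 bits remain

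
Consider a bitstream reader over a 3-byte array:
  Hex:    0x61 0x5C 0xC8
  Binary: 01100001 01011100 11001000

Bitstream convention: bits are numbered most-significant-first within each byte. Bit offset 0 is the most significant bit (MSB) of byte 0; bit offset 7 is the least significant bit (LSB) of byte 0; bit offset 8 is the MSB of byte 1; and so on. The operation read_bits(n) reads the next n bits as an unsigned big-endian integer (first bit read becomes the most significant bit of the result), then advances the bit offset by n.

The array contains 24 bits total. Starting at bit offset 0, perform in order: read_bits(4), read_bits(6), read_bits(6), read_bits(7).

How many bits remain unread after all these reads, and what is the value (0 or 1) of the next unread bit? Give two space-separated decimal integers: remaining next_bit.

Read 1: bits[0:4] width=4 -> value=6 (bin 0110); offset now 4 = byte 0 bit 4; 20 bits remain
Read 2: bits[4:10] width=6 -> value=5 (bin 000101); offset now 10 = byte 1 bit 2; 14 bits remain
Read 3: bits[10:16] width=6 -> value=28 (bin 011100); offset now 16 = byte 2 bit 0; 8 bits remain
Read 4: bits[16:23] width=7 -> value=100 (bin 1100100); offset now 23 = byte 2 bit 7; 1 bits remain

Answer: 1 0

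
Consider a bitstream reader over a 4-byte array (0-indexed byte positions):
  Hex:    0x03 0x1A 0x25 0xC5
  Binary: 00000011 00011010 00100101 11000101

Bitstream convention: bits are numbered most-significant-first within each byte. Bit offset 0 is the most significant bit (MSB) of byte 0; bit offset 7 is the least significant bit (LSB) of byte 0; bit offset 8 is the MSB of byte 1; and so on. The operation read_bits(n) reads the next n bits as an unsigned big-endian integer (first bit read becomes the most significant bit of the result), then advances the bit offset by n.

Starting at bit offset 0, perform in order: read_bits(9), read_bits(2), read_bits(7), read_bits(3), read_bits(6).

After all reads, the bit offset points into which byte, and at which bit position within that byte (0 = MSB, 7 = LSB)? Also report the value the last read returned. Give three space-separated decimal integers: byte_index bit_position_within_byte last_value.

Read 1: bits[0:9] width=9 -> value=6 (bin 000000110); offset now 9 = byte 1 bit 1; 23 bits remain
Read 2: bits[9:11] width=2 -> value=0 (bin 00); offset now 11 = byte 1 bit 3; 21 bits remain
Read 3: bits[11:18] width=7 -> value=104 (bin 1101000); offset now 18 = byte 2 bit 2; 14 bits remain
Read 4: bits[18:21] width=3 -> value=4 (bin 100); offset now 21 = byte 2 bit 5; 11 bits remain
Read 5: bits[21:27] width=6 -> value=46 (bin 101110); offset now 27 = byte 3 bit 3; 5 bits remain

Answer: 3 3 46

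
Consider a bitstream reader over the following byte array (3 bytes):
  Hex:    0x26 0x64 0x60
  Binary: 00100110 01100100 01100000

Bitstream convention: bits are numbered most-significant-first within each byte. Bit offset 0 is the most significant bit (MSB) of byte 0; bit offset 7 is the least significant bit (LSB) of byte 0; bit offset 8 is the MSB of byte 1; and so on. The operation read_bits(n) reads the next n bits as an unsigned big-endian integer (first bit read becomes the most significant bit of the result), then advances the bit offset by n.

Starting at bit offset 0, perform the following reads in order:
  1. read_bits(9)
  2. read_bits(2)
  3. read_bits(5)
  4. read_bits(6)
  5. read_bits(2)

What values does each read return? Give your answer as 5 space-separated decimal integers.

Read 1: bits[0:9] width=9 -> value=76 (bin 001001100); offset now 9 = byte 1 bit 1; 15 bits remain
Read 2: bits[9:11] width=2 -> value=3 (bin 11); offset now 11 = byte 1 bit 3; 13 bits remain
Read 3: bits[11:16] width=5 -> value=4 (bin 00100); offset now 16 = byte 2 bit 0; 8 bits remain
Read 4: bits[16:22] width=6 -> value=24 (bin 011000); offset now 22 = byte 2 bit 6; 2 bits remain
Read 5: bits[22:24] width=2 -> value=0 (bin 00); offset now 24 = byte 3 bit 0; 0 bits remain

Answer: 76 3 4 24 0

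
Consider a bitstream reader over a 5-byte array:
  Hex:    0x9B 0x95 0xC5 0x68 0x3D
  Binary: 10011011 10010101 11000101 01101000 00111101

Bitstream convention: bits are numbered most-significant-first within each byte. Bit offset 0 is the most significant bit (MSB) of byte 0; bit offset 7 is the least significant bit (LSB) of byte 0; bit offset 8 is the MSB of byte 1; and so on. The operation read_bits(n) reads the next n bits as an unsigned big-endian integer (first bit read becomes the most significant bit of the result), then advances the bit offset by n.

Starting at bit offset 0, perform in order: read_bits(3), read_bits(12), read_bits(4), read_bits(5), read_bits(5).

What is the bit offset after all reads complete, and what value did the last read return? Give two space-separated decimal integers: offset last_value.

Read 1: bits[0:3] width=3 -> value=4 (bin 100); offset now 3 = byte 0 bit 3; 37 bits remain
Read 2: bits[3:15] width=12 -> value=3530 (bin 110111001010); offset now 15 = byte 1 bit 7; 25 bits remain
Read 3: bits[15:19] width=4 -> value=14 (bin 1110); offset now 19 = byte 2 bit 3; 21 bits remain
Read 4: bits[19:24] width=5 -> value=5 (bin 00101); offset now 24 = byte 3 bit 0; 16 bits remain
Read 5: bits[24:29] width=5 -> value=13 (bin 01101); offset now 29 = byte 3 bit 5; 11 bits remain

Answer: 29 13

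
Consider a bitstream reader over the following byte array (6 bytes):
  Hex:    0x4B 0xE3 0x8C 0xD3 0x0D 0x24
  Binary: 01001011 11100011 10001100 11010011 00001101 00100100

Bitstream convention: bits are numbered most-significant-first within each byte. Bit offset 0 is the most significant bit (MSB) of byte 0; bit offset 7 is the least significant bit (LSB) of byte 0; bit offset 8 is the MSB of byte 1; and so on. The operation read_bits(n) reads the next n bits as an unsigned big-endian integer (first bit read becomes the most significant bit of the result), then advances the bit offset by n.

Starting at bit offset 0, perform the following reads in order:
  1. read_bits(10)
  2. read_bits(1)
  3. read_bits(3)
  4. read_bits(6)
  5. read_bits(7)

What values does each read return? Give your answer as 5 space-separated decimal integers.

Answer: 303 1 0 56 102

Derivation:
Read 1: bits[0:10] width=10 -> value=303 (bin 0100101111); offset now 10 = byte 1 bit 2; 38 bits remain
Read 2: bits[10:11] width=1 -> value=1 (bin 1); offset now 11 = byte 1 bit 3; 37 bits remain
Read 3: bits[11:14] width=3 -> value=0 (bin 000); offset now 14 = byte 1 bit 6; 34 bits remain
Read 4: bits[14:20] width=6 -> value=56 (bin 111000); offset now 20 = byte 2 bit 4; 28 bits remain
Read 5: bits[20:27] width=7 -> value=102 (bin 1100110); offset now 27 = byte 3 bit 3; 21 bits remain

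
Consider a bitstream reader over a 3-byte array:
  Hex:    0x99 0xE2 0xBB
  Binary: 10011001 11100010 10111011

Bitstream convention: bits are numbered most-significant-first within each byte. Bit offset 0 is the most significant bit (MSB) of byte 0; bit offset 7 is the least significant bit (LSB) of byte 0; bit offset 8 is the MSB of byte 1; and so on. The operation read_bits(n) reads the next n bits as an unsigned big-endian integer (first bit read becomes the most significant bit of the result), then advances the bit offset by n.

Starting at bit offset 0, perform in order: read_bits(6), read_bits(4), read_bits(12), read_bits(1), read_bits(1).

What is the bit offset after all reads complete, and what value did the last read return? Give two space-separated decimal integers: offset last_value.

Read 1: bits[0:6] width=6 -> value=38 (bin 100110); offset now 6 = byte 0 bit 6; 18 bits remain
Read 2: bits[6:10] width=4 -> value=7 (bin 0111); offset now 10 = byte 1 bit 2; 14 bits remain
Read 3: bits[10:22] width=12 -> value=2222 (bin 100010101110); offset now 22 = byte 2 bit 6; 2 bits remain
Read 4: bits[22:23] width=1 -> value=1 (bin 1); offset now 23 = byte 2 bit 7; 1 bits remain
Read 5: bits[23:24] width=1 -> value=1 (bin 1); offset now 24 = byte 3 bit 0; 0 bits remain

Answer: 24 1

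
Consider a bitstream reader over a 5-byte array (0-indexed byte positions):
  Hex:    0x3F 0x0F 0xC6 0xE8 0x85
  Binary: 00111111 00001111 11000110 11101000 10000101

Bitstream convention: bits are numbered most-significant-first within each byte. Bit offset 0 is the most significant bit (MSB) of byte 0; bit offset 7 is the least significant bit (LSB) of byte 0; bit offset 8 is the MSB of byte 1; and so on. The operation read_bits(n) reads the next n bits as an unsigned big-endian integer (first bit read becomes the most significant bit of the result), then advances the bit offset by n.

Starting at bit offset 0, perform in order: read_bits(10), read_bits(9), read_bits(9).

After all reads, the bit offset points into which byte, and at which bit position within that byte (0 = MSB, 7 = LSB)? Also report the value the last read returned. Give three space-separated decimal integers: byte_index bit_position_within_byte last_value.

Answer: 3 4 110

Derivation:
Read 1: bits[0:10] width=10 -> value=252 (bin 0011111100); offset now 10 = byte 1 bit 2; 30 bits remain
Read 2: bits[10:19] width=9 -> value=126 (bin 001111110); offset now 19 = byte 2 bit 3; 21 bits remain
Read 3: bits[19:28] width=9 -> value=110 (bin 001101110); offset now 28 = byte 3 bit 4; 12 bits remain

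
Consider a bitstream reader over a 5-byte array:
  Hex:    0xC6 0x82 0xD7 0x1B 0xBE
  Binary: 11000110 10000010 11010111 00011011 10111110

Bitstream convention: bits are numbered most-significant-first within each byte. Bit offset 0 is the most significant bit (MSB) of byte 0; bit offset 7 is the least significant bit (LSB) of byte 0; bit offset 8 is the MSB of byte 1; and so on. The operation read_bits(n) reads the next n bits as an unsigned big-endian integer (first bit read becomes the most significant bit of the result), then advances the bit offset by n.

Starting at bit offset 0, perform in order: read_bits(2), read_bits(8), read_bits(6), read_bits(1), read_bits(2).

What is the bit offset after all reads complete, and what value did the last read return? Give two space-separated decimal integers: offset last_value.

Answer: 19 2

Derivation:
Read 1: bits[0:2] width=2 -> value=3 (bin 11); offset now 2 = byte 0 bit 2; 38 bits remain
Read 2: bits[2:10] width=8 -> value=26 (bin 00011010); offset now 10 = byte 1 bit 2; 30 bits remain
Read 3: bits[10:16] width=6 -> value=2 (bin 000010); offset now 16 = byte 2 bit 0; 24 bits remain
Read 4: bits[16:17] width=1 -> value=1 (bin 1); offset now 17 = byte 2 bit 1; 23 bits remain
Read 5: bits[17:19] width=2 -> value=2 (bin 10); offset now 19 = byte 2 bit 3; 21 bits remain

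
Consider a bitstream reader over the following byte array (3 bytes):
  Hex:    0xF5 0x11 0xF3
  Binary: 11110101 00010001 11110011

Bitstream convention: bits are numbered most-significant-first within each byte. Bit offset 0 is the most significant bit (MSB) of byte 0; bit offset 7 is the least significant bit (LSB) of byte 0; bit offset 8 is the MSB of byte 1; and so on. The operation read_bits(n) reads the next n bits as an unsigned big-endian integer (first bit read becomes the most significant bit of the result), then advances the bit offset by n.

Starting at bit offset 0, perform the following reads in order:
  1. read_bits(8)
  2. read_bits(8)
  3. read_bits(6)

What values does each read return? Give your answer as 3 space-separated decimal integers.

Answer: 245 17 60

Derivation:
Read 1: bits[0:8] width=8 -> value=245 (bin 11110101); offset now 8 = byte 1 bit 0; 16 bits remain
Read 2: bits[8:16] width=8 -> value=17 (bin 00010001); offset now 16 = byte 2 bit 0; 8 bits remain
Read 3: bits[16:22] width=6 -> value=60 (bin 111100); offset now 22 = byte 2 bit 6; 2 bits remain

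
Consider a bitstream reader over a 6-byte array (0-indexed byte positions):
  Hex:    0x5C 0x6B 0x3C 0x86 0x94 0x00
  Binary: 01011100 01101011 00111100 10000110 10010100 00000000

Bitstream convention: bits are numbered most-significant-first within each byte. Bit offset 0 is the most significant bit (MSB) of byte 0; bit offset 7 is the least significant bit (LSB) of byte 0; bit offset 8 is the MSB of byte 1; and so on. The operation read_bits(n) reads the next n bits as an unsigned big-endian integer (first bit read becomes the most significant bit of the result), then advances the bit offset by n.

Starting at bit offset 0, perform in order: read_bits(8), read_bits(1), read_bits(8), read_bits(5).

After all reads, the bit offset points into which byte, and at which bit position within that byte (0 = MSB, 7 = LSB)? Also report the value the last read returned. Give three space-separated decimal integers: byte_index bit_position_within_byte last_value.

Read 1: bits[0:8] width=8 -> value=92 (bin 01011100); offset now 8 = byte 1 bit 0; 40 bits remain
Read 2: bits[8:9] width=1 -> value=0 (bin 0); offset now 9 = byte 1 bit 1; 39 bits remain
Read 3: bits[9:17] width=8 -> value=214 (bin 11010110); offset now 17 = byte 2 bit 1; 31 bits remain
Read 4: bits[17:22] width=5 -> value=15 (bin 01111); offset now 22 = byte 2 bit 6; 26 bits remain

Answer: 2 6 15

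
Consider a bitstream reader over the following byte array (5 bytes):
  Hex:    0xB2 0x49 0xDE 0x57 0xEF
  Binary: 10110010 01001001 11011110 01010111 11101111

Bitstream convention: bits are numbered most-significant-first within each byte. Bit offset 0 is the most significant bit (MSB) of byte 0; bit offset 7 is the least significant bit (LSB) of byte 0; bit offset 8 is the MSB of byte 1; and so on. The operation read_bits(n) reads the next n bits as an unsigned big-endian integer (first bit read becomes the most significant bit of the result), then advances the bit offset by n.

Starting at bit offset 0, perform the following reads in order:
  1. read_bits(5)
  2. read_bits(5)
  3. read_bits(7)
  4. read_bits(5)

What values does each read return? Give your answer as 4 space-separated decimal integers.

Read 1: bits[0:5] width=5 -> value=22 (bin 10110); offset now 5 = byte 0 bit 5; 35 bits remain
Read 2: bits[5:10] width=5 -> value=9 (bin 01001); offset now 10 = byte 1 bit 2; 30 bits remain
Read 3: bits[10:17] width=7 -> value=19 (bin 0010011); offset now 17 = byte 2 bit 1; 23 bits remain
Read 4: bits[17:22] width=5 -> value=23 (bin 10111); offset now 22 = byte 2 bit 6; 18 bits remain

Answer: 22 9 19 23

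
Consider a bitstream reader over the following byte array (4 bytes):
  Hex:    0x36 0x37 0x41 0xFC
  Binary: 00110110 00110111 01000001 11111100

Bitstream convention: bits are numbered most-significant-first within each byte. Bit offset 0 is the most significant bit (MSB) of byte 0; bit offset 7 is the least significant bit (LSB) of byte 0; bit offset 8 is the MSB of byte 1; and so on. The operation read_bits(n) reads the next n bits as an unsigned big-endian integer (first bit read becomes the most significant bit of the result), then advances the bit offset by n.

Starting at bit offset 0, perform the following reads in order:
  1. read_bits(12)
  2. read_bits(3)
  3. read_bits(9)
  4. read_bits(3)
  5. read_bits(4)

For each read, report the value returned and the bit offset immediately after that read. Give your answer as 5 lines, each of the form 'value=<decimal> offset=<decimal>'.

Answer: value=867 offset=12
value=3 offset=15
value=321 offset=24
value=7 offset=27
value=14 offset=31

Derivation:
Read 1: bits[0:12] width=12 -> value=867 (bin 001101100011); offset now 12 = byte 1 bit 4; 20 bits remain
Read 2: bits[12:15] width=3 -> value=3 (bin 011); offset now 15 = byte 1 bit 7; 17 bits remain
Read 3: bits[15:24] width=9 -> value=321 (bin 101000001); offset now 24 = byte 3 bit 0; 8 bits remain
Read 4: bits[24:27] width=3 -> value=7 (bin 111); offset now 27 = byte 3 bit 3; 5 bits remain
Read 5: bits[27:31] width=4 -> value=14 (bin 1110); offset now 31 = byte 3 bit 7; 1 bits remain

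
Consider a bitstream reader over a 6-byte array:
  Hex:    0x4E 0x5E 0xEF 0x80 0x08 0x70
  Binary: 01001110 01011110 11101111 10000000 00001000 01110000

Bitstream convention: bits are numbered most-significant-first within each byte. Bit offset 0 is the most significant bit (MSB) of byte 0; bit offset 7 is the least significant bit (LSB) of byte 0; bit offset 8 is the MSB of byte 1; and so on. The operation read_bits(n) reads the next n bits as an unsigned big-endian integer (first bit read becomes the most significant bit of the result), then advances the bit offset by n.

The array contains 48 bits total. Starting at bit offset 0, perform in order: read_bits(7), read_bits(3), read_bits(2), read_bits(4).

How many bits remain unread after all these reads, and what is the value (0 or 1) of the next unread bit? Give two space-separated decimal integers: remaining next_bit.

Read 1: bits[0:7] width=7 -> value=39 (bin 0100111); offset now 7 = byte 0 bit 7; 41 bits remain
Read 2: bits[7:10] width=3 -> value=1 (bin 001); offset now 10 = byte 1 bit 2; 38 bits remain
Read 3: bits[10:12] width=2 -> value=1 (bin 01); offset now 12 = byte 1 bit 4; 36 bits remain
Read 4: bits[12:16] width=4 -> value=14 (bin 1110); offset now 16 = byte 2 bit 0; 32 bits remain

Answer: 32 1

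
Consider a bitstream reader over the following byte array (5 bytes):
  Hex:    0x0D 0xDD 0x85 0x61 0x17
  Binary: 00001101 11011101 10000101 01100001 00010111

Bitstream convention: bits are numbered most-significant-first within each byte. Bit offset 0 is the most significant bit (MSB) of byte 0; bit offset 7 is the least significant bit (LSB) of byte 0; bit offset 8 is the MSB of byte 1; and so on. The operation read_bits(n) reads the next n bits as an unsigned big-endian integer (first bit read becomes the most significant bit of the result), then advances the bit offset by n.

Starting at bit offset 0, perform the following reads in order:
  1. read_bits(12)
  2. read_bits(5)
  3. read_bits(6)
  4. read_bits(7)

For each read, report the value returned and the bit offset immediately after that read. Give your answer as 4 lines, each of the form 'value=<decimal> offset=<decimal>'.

Read 1: bits[0:12] width=12 -> value=221 (bin 000011011101); offset now 12 = byte 1 bit 4; 28 bits remain
Read 2: bits[12:17] width=5 -> value=27 (bin 11011); offset now 17 = byte 2 bit 1; 23 bits remain
Read 3: bits[17:23] width=6 -> value=2 (bin 000010); offset now 23 = byte 2 bit 7; 17 bits remain
Read 4: bits[23:30] width=7 -> value=88 (bin 1011000); offset now 30 = byte 3 bit 6; 10 bits remain

Answer: value=221 offset=12
value=27 offset=17
value=2 offset=23
value=88 offset=30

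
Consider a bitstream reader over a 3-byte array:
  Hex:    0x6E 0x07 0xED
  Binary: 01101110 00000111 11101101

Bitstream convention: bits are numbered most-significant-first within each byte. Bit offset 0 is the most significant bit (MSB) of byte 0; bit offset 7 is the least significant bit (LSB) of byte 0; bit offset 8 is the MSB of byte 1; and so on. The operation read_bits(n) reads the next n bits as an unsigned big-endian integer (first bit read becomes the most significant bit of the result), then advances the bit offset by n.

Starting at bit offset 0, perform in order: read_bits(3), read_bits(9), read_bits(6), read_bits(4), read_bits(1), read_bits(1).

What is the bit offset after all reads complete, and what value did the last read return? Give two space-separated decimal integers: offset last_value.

Read 1: bits[0:3] width=3 -> value=3 (bin 011); offset now 3 = byte 0 bit 3; 21 bits remain
Read 2: bits[3:12] width=9 -> value=224 (bin 011100000); offset now 12 = byte 1 bit 4; 12 bits remain
Read 3: bits[12:18] width=6 -> value=31 (bin 011111); offset now 18 = byte 2 bit 2; 6 bits remain
Read 4: bits[18:22] width=4 -> value=11 (bin 1011); offset now 22 = byte 2 bit 6; 2 bits remain
Read 5: bits[22:23] width=1 -> value=0 (bin 0); offset now 23 = byte 2 bit 7; 1 bits remain
Read 6: bits[23:24] width=1 -> value=1 (bin 1); offset now 24 = byte 3 bit 0; 0 bits remain

Answer: 24 1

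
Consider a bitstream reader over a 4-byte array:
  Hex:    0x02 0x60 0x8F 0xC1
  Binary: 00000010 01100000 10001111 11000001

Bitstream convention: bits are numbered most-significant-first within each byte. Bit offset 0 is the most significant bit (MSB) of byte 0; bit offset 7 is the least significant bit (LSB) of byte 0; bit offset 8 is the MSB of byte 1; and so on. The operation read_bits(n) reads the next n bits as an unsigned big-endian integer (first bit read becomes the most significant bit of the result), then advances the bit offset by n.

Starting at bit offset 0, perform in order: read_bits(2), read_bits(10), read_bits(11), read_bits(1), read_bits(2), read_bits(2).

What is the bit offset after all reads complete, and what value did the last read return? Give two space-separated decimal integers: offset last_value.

Read 1: bits[0:2] width=2 -> value=0 (bin 00); offset now 2 = byte 0 bit 2; 30 bits remain
Read 2: bits[2:12] width=10 -> value=38 (bin 0000100110); offset now 12 = byte 1 bit 4; 20 bits remain
Read 3: bits[12:23] width=11 -> value=71 (bin 00001000111); offset now 23 = byte 2 bit 7; 9 bits remain
Read 4: bits[23:24] width=1 -> value=1 (bin 1); offset now 24 = byte 3 bit 0; 8 bits remain
Read 5: bits[24:26] width=2 -> value=3 (bin 11); offset now 26 = byte 3 bit 2; 6 bits remain
Read 6: bits[26:28] width=2 -> value=0 (bin 00); offset now 28 = byte 3 bit 4; 4 bits remain

Answer: 28 0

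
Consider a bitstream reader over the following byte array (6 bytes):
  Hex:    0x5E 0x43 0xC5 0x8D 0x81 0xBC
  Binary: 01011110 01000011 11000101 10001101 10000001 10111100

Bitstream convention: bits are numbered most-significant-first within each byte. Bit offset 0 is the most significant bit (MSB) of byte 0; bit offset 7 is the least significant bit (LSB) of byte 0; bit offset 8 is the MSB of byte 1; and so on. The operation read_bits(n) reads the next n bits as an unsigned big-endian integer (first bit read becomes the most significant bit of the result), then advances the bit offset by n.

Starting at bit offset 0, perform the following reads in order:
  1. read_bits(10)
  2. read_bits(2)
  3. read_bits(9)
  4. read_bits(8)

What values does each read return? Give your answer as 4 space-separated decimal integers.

Answer: 377 0 120 177

Derivation:
Read 1: bits[0:10] width=10 -> value=377 (bin 0101111001); offset now 10 = byte 1 bit 2; 38 bits remain
Read 2: bits[10:12] width=2 -> value=0 (bin 00); offset now 12 = byte 1 bit 4; 36 bits remain
Read 3: bits[12:21] width=9 -> value=120 (bin 001111000); offset now 21 = byte 2 bit 5; 27 bits remain
Read 4: bits[21:29] width=8 -> value=177 (bin 10110001); offset now 29 = byte 3 bit 5; 19 bits remain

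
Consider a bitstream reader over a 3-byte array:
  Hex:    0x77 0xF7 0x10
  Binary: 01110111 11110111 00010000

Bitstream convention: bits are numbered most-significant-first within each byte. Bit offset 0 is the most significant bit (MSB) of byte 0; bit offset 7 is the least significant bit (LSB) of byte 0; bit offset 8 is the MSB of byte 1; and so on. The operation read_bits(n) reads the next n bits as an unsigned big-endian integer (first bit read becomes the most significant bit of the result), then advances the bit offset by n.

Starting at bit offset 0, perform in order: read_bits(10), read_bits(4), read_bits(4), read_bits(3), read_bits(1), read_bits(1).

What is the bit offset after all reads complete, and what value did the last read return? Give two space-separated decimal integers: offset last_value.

Read 1: bits[0:10] width=10 -> value=479 (bin 0111011111); offset now 10 = byte 1 bit 2; 14 bits remain
Read 2: bits[10:14] width=4 -> value=13 (bin 1101); offset now 14 = byte 1 bit 6; 10 bits remain
Read 3: bits[14:18] width=4 -> value=12 (bin 1100); offset now 18 = byte 2 bit 2; 6 bits remain
Read 4: bits[18:21] width=3 -> value=2 (bin 010); offset now 21 = byte 2 bit 5; 3 bits remain
Read 5: bits[21:22] width=1 -> value=0 (bin 0); offset now 22 = byte 2 bit 6; 2 bits remain
Read 6: bits[22:23] width=1 -> value=0 (bin 0); offset now 23 = byte 2 bit 7; 1 bits remain

Answer: 23 0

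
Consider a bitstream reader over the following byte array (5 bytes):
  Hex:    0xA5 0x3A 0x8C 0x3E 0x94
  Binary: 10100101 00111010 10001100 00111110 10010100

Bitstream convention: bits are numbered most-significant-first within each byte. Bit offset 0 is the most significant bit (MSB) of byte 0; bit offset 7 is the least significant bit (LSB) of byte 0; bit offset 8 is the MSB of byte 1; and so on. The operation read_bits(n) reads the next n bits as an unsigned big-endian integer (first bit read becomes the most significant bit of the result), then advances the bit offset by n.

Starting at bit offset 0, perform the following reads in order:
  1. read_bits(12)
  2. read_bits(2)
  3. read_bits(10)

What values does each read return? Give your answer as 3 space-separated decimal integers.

Read 1: bits[0:12] width=12 -> value=2643 (bin 101001010011); offset now 12 = byte 1 bit 4; 28 bits remain
Read 2: bits[12:14] width=2 -> value=2 (bin 10); offset now 14 = byte 1 bit 6; 26 bits remain
Read 3: bits[14:24] width=10 -> value=652 (bin 1010001100); offset now 24 = byte 3 bit 0; 16 bits remain

Answer: 2643 2 652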